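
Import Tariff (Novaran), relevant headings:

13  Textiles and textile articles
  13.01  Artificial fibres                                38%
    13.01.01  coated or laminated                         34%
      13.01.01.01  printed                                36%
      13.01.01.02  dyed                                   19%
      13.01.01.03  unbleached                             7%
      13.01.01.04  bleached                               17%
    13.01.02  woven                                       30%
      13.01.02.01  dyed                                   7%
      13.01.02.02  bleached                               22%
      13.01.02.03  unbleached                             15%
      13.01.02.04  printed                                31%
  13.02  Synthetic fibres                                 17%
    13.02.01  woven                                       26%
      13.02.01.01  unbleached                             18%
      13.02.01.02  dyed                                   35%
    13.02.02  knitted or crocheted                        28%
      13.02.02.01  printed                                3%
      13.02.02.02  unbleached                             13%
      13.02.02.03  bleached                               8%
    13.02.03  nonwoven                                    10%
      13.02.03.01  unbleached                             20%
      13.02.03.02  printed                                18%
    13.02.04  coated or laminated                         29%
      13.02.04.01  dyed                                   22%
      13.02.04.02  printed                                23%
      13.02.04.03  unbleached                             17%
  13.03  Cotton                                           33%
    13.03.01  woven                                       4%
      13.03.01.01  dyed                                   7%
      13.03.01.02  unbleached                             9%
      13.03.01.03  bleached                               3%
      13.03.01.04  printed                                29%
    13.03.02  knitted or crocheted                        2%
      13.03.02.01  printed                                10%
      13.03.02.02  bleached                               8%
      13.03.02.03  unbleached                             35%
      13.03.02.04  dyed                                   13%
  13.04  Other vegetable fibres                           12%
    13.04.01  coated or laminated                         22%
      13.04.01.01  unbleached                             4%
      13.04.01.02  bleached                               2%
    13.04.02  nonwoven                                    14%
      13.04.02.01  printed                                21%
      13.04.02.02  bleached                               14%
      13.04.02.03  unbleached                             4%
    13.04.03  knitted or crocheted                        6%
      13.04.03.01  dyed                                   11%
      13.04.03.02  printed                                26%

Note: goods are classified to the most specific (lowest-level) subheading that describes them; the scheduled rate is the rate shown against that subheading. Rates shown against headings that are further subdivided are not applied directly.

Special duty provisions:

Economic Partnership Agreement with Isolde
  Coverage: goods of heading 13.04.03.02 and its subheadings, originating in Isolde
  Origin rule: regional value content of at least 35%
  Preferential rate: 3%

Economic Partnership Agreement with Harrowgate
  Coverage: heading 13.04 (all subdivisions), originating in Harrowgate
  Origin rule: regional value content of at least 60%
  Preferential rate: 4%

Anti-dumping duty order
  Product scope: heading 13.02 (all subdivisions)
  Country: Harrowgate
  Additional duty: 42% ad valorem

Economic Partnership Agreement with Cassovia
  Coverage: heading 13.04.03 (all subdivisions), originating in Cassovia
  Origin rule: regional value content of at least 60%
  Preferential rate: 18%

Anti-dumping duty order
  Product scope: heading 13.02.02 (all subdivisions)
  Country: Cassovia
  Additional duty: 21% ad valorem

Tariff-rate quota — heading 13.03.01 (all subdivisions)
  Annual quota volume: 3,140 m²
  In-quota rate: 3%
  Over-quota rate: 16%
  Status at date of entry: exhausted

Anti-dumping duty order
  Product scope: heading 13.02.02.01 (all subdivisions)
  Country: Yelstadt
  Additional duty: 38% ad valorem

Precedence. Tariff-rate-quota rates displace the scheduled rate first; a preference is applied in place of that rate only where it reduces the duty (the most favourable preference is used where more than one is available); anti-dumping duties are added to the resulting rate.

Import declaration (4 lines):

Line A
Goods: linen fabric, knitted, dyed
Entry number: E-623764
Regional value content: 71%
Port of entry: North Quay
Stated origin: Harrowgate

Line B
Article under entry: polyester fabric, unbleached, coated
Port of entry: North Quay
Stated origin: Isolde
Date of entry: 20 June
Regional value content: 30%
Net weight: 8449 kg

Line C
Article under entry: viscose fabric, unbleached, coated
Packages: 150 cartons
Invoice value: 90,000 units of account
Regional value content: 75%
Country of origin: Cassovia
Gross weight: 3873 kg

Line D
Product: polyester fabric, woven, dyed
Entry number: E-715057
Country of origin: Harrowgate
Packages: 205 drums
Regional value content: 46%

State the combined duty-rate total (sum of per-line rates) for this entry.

Line A: linen → 13.04; knitted → 13.04.03; dyed → 13.04.03.01. Scheduled 11%. Harrowgate agreement on 13.04: RVC ≥ 60% → 4% available; preferential 4%. → 4%.
Line B: polyester → 13.02; coated → 13.02.04; unbleached → 13.02.04.03. Scheduled 17%. Isolde agreement on 13.04.03.02: 13.02.04.03 not covered. → 17%.
Line C: viscose → 13.01; coated → 13.01.01; unbleached → 13.01.01.03. Scheduled 7%. Cassovia agreement on 13.04.03: 13.01.01.03 not covered. → 7%.
Line D: polyester → 13.02; woven → 13.02.01; dyed → 13.02.01.02. Scheduled 35%. Harrowgate agreement on 13.04: 13.02.01.02 not covered; anti-dumping (Harrowgate, 13.02): +42%; total 35% + 42% = 77%. → 77%.
Sum: 4% + 17% + 7% + 77% = 105%.

105%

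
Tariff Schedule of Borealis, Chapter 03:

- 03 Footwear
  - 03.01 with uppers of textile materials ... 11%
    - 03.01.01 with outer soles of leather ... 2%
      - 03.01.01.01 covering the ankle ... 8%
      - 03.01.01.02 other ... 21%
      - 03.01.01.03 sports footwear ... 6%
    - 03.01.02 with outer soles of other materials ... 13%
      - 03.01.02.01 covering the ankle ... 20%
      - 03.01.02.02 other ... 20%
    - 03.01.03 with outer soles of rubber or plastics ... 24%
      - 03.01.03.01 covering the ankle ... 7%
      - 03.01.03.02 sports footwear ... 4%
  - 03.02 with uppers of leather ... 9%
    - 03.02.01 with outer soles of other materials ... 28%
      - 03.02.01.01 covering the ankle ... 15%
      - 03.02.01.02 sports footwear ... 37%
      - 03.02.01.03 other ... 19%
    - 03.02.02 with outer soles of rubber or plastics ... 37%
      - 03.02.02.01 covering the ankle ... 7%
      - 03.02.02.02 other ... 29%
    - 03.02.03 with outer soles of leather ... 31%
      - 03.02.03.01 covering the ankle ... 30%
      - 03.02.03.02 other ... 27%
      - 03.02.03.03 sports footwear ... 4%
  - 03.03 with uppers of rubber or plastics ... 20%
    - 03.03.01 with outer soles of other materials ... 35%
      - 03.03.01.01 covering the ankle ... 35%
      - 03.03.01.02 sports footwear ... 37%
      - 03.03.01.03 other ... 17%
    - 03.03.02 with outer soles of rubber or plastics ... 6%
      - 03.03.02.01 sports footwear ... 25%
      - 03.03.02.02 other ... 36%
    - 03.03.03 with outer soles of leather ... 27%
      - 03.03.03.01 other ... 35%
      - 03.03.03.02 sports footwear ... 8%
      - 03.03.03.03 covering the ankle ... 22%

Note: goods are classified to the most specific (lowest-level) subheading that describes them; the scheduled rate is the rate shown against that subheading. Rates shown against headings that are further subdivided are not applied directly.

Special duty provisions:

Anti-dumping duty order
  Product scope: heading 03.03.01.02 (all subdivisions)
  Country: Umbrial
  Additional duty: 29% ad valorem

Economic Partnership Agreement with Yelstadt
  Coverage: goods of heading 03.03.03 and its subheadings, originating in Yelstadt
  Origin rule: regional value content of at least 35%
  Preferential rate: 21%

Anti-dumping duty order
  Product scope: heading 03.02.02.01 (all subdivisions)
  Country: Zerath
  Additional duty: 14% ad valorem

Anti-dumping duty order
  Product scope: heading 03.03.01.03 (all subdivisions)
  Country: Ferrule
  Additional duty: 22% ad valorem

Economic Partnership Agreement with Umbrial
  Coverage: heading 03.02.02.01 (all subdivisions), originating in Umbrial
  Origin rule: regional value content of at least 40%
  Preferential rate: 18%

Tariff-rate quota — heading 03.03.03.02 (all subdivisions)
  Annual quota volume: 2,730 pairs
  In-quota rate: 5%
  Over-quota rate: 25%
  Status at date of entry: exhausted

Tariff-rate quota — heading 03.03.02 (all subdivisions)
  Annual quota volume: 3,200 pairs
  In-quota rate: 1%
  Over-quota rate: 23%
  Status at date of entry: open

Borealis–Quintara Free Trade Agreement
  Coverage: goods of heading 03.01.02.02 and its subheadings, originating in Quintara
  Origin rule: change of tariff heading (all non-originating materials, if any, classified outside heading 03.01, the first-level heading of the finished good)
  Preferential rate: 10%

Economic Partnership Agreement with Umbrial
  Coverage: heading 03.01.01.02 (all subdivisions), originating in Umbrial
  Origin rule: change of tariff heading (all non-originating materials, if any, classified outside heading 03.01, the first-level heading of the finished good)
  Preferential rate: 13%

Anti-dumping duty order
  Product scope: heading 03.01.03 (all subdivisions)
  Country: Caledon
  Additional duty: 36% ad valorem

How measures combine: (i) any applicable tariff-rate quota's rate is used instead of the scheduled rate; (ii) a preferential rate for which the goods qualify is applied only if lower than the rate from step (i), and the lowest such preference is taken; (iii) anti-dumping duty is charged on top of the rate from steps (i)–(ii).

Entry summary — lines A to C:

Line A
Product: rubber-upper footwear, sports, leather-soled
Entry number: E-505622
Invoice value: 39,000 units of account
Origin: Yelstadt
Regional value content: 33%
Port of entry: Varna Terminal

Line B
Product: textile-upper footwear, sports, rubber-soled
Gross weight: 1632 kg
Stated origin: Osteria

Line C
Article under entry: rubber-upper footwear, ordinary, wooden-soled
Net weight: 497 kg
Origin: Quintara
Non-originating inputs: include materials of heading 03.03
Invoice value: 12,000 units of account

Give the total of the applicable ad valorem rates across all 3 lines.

Line A: rubber-upper → 03.03; leather-soled → 03.03.03; sports → 03.03.03.02. Scheduled 8%. quota on 03.03.03.02 exhausted → over-quota 25%; Yelstadt agreement on 03.03.03: RVC < 35%. → 25%.
Line B: textile-upper → 03.01; rubber-soled → 03.01.03; sports → 03.01.03.02. Scheduled 4%. No special measure applies. → 4%.
Line C: rubber-upper → 03.03; wooden-soled → 03.03.01; ordinary → 03.03.01.03. Scheduled 17%. Quintara agreement on 03.01.02.02: 03.03.01.03 not covered. → 17%.
Sum: 25% + 4% + 17% = 46%.

46%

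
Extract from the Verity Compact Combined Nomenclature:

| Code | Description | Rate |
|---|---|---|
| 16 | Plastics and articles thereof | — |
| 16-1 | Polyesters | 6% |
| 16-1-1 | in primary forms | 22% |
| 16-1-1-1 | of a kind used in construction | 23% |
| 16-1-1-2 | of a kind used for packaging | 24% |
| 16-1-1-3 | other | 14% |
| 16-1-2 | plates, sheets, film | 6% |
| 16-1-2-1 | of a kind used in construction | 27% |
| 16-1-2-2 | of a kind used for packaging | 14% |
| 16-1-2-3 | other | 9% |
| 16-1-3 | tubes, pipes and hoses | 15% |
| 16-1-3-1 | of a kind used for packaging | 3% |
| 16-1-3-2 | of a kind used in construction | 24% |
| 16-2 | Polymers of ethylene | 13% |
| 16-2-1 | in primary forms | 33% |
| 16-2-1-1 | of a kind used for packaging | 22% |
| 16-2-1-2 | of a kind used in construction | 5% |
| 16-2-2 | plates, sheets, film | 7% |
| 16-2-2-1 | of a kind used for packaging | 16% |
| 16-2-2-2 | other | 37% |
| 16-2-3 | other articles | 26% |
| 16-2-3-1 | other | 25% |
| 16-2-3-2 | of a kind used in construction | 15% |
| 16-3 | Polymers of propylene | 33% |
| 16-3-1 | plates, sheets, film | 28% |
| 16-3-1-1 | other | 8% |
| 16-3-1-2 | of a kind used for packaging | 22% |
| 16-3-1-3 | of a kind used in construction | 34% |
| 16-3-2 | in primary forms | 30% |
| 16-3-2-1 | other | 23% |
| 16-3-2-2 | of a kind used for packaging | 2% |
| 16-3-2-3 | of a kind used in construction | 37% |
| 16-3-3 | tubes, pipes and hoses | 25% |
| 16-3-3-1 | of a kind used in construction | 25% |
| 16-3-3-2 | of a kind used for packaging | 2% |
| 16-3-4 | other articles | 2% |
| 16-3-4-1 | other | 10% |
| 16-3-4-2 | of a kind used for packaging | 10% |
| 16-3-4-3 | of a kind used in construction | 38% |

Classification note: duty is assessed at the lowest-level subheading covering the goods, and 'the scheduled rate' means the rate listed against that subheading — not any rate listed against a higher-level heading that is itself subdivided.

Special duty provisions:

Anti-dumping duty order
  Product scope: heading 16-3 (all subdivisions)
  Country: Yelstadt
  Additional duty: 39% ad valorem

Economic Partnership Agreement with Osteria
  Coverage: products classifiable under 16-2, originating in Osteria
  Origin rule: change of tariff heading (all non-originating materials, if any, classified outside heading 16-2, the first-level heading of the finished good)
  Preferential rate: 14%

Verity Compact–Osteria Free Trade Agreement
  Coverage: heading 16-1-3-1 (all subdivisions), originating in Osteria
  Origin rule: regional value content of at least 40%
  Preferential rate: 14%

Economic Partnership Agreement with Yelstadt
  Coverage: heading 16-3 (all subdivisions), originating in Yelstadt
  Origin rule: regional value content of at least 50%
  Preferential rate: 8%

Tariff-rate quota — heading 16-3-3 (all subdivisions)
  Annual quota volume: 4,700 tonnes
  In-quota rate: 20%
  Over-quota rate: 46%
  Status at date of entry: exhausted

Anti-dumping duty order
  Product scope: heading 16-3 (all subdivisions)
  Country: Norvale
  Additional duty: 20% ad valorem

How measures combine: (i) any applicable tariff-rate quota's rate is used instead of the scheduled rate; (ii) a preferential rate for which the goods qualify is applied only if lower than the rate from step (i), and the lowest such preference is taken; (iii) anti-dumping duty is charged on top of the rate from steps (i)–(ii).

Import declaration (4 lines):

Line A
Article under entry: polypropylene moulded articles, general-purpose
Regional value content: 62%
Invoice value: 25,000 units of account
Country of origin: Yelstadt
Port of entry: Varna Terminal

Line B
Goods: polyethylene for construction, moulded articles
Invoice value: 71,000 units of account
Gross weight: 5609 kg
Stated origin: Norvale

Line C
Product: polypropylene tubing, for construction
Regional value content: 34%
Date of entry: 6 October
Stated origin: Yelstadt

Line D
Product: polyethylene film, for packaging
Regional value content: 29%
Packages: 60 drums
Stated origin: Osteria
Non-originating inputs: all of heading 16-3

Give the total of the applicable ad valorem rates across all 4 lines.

161%

Line A: polypropylene → 16-3; moulded articles → 16-3-4; general-purpose → 16-3-4-1. Scheduled 10%. Yelstadt agreement on 16-3: RVC ≥ 50% → 8% available; preferential 8%; anti-dumping (Yelstadt, 16-3): +39%; total 8% + 39% = 47%. → 47%.
Line B: polyethylene → 16-2; moulded articles → 16-2-3; for construction → 16-2-3-2. Scheduled 15%. No special measure applies. → 15%.
Line C: polypropylene → 16-3; tubing → 16-3-3; for construction → 16-3-3-1. Scheduled 25%. quota on 16-3-3 exhausted → over-quota 46%; Yelstadt agreement on 16-3: RVC < 50%; anti-dumping (Yelstadt, 16-3): +39%; total 46% + 39% = 85%. → 85%.
Line D: polyethylene → 16-2; film → 16-2-2; for packaging → 16-2-2-1. Scheduled 16%. Osteria agreement on 16-2: CTH met → 14% available; Osteria agreement on 16-1-3-1: 16-2-2-1 not covered; preferential 14%. → 14%.
Sum: 47% + 15% + 85% + 14% = 161%.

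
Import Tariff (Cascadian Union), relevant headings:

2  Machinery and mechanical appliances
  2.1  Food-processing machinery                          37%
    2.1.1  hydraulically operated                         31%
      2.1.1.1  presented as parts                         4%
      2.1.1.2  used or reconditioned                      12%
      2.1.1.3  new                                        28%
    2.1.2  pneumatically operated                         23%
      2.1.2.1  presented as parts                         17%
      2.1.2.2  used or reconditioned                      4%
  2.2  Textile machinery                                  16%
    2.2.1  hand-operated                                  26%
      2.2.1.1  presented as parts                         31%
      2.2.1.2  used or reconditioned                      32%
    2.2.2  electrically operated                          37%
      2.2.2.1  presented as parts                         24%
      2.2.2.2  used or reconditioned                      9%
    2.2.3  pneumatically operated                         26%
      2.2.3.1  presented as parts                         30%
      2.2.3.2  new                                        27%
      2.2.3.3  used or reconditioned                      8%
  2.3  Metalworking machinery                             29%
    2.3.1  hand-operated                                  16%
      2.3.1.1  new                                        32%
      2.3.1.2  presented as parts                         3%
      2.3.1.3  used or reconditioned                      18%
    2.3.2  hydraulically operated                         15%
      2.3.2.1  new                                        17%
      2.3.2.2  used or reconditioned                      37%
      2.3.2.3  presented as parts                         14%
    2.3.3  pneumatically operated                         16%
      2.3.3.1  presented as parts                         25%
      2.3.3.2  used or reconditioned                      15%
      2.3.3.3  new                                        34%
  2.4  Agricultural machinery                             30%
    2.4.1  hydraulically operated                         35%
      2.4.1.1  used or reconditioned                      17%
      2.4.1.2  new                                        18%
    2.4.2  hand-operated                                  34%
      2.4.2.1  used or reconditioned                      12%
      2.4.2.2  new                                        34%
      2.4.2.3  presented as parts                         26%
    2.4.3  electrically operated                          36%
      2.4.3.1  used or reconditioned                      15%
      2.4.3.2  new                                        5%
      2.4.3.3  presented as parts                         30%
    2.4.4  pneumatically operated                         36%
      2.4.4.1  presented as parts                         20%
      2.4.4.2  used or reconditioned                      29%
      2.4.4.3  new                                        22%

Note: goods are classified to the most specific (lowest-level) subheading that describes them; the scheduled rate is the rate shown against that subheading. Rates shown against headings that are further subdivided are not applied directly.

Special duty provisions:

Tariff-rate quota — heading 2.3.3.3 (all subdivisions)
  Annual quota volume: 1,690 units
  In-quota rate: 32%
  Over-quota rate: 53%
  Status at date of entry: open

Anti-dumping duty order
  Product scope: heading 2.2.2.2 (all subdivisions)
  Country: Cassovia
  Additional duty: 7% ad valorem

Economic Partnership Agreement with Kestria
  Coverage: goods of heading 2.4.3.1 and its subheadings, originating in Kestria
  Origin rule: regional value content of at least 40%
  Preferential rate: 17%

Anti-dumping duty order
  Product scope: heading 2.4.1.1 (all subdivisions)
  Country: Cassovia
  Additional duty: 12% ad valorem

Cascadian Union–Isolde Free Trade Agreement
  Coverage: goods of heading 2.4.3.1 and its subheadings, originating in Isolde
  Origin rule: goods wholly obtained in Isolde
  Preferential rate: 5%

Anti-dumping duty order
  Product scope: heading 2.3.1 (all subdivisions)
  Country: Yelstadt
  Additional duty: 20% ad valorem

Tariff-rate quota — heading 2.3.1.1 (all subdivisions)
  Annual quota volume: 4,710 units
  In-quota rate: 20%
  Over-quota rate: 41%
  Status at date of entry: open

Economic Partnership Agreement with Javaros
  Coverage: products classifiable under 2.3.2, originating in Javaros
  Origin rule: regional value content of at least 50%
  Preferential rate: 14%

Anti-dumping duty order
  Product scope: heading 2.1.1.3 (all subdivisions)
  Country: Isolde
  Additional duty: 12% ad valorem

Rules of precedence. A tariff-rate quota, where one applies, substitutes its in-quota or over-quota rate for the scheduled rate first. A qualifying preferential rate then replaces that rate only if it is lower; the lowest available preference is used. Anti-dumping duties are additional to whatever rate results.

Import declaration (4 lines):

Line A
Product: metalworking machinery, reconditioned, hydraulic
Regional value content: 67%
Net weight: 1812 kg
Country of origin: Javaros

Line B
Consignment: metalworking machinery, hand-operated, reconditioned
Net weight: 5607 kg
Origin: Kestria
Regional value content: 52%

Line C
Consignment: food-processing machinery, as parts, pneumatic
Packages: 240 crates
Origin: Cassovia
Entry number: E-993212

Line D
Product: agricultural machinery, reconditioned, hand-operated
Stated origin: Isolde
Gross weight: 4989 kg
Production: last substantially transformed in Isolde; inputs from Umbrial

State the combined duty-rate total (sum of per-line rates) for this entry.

61%

Line A: metalworking → 2.3; hydraulic → 2.3.2; reconditioned → 2.3.2.2. Scheduled 37%. Javaros agreement on 2.3.2: RVC ≥ 50% → 14% available; preferential 14%. → 14%.
Line B: metalworking → 2.3; hand-operated → 2.3.1; reconditioned → 2.3.1.3. Scheduled 18%. Kestria agreement on 2.4.3.1: 2.3.1.3 not covered. → 18%.
Line C: food-processing → 2.1; pneumatic → 2.1.2; as parts → 2.1.2.1. Scheduled 17%. No special measure applies. → 17%.
Line D: agricultural → 2.4; hand-operated → 2.4.2; reconditioned → 2.4.2.1. Scheduled 12%. Isolde agreement on 2.4.3.1: 2.4.2.1 not covered. → 12%.
Sum: 14% + 18% + 17% + 12% = 61%.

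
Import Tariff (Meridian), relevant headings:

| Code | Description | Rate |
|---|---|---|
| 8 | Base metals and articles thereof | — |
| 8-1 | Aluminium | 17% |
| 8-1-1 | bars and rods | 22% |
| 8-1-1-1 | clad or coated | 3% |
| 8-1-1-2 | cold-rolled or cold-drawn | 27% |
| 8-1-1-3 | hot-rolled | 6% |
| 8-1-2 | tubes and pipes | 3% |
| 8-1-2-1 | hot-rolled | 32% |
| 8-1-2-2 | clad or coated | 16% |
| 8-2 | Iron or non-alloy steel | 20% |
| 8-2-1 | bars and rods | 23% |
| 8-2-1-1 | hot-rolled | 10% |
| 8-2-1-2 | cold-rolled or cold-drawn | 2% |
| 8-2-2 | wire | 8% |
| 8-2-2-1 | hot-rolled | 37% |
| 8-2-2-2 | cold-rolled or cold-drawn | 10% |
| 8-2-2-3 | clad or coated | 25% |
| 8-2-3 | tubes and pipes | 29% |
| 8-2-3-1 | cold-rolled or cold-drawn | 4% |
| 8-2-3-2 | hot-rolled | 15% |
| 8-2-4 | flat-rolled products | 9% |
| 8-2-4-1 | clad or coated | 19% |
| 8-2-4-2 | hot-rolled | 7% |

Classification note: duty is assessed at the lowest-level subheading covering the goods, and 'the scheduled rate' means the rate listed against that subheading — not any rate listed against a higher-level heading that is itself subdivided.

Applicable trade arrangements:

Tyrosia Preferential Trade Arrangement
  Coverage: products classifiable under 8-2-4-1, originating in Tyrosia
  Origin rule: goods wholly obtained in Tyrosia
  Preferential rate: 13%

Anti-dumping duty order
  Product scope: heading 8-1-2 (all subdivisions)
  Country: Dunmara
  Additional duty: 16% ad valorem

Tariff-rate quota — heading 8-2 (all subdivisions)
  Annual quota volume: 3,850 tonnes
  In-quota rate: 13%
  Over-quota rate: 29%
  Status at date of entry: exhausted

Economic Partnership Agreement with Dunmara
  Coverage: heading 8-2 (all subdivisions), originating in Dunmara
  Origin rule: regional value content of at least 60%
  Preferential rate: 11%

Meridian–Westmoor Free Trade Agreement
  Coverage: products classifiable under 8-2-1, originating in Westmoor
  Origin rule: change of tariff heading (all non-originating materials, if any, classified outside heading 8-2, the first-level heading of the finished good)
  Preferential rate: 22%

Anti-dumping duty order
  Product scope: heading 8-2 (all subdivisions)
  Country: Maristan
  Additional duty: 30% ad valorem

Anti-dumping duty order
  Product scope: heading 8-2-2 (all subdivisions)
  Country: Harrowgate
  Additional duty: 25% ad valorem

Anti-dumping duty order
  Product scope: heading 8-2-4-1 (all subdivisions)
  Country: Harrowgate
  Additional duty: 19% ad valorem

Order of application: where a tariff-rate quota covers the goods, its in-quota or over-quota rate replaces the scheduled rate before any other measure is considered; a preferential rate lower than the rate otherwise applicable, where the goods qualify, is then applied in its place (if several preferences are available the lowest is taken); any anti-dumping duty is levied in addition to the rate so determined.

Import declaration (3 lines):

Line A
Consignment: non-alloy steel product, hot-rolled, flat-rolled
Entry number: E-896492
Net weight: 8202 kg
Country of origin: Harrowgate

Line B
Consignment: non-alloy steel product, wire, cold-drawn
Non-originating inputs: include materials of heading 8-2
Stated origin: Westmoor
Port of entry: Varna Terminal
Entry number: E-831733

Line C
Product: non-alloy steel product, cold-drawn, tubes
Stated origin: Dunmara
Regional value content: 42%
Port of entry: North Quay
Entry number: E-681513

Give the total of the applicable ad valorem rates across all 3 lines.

87%

Line A: non-alloy steel → 8-2; flat-rolled → 8-2-4; hot-rolled → 8-2-4-2. Scheduled 7%. quota on 8-2 exhausted → over-quota 29%. → 29%.
Line B: non-alloy steel → 8-2; wire → 8-2-2; cold-drawn → 8-2-2-2. Scheduled 10%. quota on 8-2 exhausted → over-quota 29%; Westmoor agreement on 8-2-1: 8-2-2-2 not covered. → 29%.
Line C: non-alloy steel → 8-2; tubes → 8-2-3; cold-drawn → 8-2-3-1. Scheduled 4%. quota on 8-2 exhausted → over-quota 29%; Dunmara agreement on 8-2: RVC < 60%. → 29%.
Sum: 29% + 29% + 29% = 87%.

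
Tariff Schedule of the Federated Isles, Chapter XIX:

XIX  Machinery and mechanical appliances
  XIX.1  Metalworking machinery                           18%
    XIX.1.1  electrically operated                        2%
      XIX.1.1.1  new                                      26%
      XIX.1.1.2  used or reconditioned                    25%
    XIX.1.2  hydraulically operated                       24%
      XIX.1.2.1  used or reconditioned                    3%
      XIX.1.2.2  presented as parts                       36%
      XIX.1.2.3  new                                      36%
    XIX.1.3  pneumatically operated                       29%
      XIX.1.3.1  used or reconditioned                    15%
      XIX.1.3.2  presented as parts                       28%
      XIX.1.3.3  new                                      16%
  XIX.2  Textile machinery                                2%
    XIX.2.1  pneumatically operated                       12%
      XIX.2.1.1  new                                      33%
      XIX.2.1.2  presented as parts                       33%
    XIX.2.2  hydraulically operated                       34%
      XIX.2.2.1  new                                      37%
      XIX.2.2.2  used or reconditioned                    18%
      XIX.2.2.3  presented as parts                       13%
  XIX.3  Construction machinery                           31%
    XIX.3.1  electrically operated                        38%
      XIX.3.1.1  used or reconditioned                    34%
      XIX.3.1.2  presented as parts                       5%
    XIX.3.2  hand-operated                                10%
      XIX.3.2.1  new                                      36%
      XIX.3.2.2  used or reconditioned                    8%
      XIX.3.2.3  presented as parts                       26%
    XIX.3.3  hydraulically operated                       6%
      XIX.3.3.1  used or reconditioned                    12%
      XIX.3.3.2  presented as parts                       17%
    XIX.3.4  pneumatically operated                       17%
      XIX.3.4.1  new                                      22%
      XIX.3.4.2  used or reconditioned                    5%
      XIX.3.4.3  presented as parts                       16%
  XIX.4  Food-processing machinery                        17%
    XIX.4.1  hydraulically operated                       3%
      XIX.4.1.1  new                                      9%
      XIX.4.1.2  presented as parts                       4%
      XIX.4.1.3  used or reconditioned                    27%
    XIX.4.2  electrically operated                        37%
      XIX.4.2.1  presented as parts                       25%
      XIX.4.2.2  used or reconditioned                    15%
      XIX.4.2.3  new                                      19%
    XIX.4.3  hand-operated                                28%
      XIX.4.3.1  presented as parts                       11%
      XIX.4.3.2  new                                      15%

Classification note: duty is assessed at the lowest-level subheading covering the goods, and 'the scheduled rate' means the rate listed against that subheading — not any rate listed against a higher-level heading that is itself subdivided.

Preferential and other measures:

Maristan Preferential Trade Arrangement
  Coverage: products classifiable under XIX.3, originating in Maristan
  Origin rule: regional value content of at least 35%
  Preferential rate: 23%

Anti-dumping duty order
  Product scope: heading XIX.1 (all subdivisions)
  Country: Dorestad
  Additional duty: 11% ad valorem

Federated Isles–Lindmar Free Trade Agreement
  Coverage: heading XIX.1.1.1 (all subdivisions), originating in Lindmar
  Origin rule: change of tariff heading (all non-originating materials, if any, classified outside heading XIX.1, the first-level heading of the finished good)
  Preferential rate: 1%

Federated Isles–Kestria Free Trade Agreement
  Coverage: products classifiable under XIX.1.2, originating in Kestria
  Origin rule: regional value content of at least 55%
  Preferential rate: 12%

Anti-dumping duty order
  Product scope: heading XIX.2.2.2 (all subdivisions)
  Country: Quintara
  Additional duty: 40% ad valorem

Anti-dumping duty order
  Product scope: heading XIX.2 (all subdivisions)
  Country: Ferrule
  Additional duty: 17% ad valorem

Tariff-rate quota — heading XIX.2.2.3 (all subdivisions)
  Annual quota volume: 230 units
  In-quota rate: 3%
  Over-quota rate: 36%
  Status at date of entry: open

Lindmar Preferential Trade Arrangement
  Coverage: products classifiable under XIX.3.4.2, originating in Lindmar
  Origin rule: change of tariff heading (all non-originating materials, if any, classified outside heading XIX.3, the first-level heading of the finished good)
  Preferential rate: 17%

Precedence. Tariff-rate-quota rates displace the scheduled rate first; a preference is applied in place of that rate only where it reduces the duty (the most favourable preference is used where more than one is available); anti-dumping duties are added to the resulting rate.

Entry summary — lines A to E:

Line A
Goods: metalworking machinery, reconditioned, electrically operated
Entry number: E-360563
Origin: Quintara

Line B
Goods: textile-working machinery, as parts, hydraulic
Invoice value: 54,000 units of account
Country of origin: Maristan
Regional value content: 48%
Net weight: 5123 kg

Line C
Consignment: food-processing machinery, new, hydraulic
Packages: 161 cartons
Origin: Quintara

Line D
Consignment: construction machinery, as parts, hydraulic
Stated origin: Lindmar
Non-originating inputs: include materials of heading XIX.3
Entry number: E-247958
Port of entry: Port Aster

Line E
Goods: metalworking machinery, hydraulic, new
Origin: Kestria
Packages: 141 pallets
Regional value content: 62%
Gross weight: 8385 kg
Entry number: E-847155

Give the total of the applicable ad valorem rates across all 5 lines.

66%

Line A: metalworking → XIX.1; electrically operated → XIX.1.1; reconditioned → XIX.1.1.2. Scheduled 25%. No special measure applies. → 25%.
Line B: textile-working → XIX.2; hydraulic → XIX.2.2; as parts → XIX.2.2.3. Scheduled 13%. quota on XIX.2.2.3 open → in-quota 3%; Maristan agreement on XIX.3: XIX.2.2.3 not covered. → 3%.
Line C: food-processing → XIX.4; hydraulic → XIX.4.1; new → XIX.4.1.1. Scheduled 9%. No special measure applies. → 9%.
Line D: construction → XIX.3; hydraulic → XIX.3.3; as parts → XIX.3.3.2. Scheduled 17%. Lindmar agreement on XIX.1.1.1: XIX.3.3.2 not covered; Lindmar agreement on XIX.3.4.2: XIX.3.3.2 not covered. → 17%.
Line E: metalworking → XIX.1; hydraulic → XIX.1.2; new → XIX.1.2.3. Scheduled 36%. Kestria agreement on XIX.1.2: RVC ≥ 55% → 12% available; preferential 12%. → 12%.
Sum: 25% + 3% + 9% + 17% + 12% = 66%.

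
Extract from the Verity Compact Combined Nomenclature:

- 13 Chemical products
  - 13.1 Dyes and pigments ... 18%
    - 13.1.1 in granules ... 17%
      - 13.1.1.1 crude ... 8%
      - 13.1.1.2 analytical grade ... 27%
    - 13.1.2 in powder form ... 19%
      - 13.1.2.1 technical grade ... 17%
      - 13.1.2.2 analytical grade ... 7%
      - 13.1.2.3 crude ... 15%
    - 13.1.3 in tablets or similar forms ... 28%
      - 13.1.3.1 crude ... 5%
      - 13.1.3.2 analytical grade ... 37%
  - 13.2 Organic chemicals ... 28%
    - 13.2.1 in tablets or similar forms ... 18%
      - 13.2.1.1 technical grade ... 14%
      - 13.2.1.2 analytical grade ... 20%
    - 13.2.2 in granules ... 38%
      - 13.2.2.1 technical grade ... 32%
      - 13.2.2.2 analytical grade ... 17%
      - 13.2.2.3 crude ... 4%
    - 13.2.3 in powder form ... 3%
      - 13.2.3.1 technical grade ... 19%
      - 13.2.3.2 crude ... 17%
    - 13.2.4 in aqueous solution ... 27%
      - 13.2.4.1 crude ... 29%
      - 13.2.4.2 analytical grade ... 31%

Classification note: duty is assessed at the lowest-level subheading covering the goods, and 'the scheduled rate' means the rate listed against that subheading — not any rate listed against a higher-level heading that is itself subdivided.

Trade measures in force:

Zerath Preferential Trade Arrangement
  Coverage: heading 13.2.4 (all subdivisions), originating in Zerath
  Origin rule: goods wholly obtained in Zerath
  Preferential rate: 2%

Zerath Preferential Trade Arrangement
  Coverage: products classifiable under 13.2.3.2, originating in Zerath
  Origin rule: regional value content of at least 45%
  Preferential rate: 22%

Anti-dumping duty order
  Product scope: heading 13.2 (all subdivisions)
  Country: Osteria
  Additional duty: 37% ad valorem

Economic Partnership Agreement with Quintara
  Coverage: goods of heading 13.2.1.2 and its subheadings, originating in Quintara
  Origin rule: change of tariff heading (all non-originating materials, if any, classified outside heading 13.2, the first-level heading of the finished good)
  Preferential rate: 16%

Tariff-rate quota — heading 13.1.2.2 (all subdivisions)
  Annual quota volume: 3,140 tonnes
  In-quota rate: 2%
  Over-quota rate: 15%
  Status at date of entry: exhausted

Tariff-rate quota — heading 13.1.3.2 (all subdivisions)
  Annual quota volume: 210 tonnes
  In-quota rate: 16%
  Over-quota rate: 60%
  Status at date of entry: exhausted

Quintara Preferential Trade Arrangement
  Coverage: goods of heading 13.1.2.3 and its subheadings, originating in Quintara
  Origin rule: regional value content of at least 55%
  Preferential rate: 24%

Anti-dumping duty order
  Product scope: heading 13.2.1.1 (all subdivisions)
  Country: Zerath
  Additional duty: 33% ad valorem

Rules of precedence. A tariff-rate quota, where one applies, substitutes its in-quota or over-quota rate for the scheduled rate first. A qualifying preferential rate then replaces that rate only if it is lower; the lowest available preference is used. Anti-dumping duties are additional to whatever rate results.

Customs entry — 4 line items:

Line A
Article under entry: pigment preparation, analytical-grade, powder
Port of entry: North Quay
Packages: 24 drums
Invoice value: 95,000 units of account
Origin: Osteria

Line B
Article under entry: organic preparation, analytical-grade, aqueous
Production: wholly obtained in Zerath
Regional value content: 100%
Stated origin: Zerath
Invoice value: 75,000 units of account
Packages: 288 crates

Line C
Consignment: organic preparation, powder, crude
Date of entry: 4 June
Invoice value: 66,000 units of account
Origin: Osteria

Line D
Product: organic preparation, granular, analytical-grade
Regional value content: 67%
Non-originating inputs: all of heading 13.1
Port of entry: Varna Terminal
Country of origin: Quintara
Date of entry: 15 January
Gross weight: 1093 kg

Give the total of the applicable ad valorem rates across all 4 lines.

Line A: pigment → 13.1; powder → 13.1.2; analytical-grade → 13.1.2.2. Scheduled 7%. quota on 13.1.2.2 exhausted → over-quota 15%. → 15%.
Line B: organic → 13.2; aqueous → 13.2.4; analytical-grade → 13.2.4.2. Scheduled 31%. Zerath agreement on 13.2.4: wholly obtained → 2% available; Zerath agreement on 13.2.3.2: 13.2.4.2 not covered; preferential 2%. → 2%.
Line C: organic → 13.2; powder → 13.2.3; crude → 13.2.3.2. Scheduled 17%. anti-dumping (Osteria, 13.2): +37%; total 17% + 37% = 54%. → 54%.
Line D: organic → 13.2; granular → 13.2.2; analytical-grade → 13.2.2.2. Scheduled 17%. Quintara agreement on 13.2.1.2: 13.2.2.2 not covered; Quintara agreement on 13.1.2.3: 13.2.2.2 not covered. → 17%.
Sum: 15% + 2% + 54% + 17% = 88%.

88%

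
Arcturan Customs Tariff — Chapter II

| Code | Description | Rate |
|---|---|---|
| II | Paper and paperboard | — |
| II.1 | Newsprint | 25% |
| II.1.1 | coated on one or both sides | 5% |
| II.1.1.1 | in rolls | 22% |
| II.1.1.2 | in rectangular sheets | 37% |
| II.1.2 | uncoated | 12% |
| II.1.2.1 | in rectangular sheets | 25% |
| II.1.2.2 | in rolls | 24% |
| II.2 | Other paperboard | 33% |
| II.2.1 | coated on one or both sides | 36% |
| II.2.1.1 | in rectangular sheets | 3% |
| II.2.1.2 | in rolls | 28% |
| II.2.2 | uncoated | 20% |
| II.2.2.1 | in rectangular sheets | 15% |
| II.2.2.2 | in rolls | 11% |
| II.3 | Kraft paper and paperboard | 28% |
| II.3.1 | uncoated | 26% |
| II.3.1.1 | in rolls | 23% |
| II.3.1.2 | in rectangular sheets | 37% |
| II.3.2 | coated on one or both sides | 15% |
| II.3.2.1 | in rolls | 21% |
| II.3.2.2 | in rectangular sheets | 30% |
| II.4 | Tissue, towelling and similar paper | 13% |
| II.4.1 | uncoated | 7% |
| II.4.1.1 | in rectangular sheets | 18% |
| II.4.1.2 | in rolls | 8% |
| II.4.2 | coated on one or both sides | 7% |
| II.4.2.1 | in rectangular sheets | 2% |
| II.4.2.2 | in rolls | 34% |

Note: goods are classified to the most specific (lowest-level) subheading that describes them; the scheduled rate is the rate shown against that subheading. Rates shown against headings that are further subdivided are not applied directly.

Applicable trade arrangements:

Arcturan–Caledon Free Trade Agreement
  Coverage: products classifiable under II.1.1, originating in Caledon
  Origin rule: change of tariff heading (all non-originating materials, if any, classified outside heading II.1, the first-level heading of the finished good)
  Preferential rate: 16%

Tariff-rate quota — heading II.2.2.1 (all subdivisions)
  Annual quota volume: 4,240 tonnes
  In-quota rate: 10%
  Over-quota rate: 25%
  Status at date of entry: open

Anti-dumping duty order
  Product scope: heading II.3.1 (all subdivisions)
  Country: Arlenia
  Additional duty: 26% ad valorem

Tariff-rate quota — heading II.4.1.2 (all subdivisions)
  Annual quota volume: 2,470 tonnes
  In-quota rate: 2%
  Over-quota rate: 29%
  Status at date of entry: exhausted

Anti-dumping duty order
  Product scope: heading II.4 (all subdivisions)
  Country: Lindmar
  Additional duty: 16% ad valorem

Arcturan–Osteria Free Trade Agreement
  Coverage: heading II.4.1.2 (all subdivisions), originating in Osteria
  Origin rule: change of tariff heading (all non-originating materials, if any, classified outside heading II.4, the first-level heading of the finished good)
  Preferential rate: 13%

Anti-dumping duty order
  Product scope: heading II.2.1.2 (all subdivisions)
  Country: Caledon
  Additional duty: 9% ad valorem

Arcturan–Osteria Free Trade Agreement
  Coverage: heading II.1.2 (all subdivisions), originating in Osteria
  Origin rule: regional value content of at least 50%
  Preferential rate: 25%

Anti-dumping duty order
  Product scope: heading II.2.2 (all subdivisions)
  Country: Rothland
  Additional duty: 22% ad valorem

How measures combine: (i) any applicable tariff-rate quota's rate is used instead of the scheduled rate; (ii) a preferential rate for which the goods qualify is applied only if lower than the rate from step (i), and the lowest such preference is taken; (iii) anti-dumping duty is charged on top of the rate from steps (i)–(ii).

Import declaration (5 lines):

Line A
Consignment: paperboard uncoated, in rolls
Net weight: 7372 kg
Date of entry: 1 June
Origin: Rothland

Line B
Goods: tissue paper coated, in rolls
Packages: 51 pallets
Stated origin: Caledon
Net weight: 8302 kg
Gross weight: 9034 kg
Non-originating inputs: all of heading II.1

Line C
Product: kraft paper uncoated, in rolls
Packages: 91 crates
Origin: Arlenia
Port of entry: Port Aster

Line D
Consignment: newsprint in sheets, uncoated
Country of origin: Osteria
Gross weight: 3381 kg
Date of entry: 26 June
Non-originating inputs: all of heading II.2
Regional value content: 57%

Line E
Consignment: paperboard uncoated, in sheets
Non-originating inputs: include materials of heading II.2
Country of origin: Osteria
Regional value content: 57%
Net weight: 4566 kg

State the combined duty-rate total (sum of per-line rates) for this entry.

Line A: paperboard → II.2; uncoated → II.2.2; in rolls → II.2.2.2. Scheduled 11%. anti-dumping (Rothland, II.2.2): +22%; total 11% + 22% = 33%. → 33%.
Line B: tissue paper → II.4; coated → II.4.2; in rolls → II.4.2.2. Scheduled 34%. Caledon agreement on II.1.1: II.4.2.2 not covered. → 34%.
Line C: kraft paper → II.3; uncoated → II.3.1; in rolls → II.3.1.1. Scheduled 23%. anti-dumping (Arlenia, II.3.1): +26%; total 23% + 26% = 49%. → 49%.
Line D: newsprint → II.1; uncoated → II.1.2; in sheets → II.1.2.1. Scheduled 25%. Osteria agreement on II.4.1.2: II.1.2.1 not covered; Osteria agreement on II.1.2: RVC ≥ 50% → 25% available; preference 25% not lower than 25% → no reduction. → 25%.
Line E: paperboard → II.2; uncoated → II.2.2; in sheets → II.2.2.1. Scheduled 15%. quota on II.2.2.1 open → in-quota 10%; Osteria agreement on II.4.1.2: II.2.2.1 not covered; Osteria agreement on II.1.2: II.2.2.1 not covered. → 10%.
Sum: 33% + 34% + 49% + 25% + 10% = 151%.

151%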